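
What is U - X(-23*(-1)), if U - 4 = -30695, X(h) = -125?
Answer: -30566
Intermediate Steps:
U = -30691 (U = 4 - 30695 = -30691)
U - X(-23*(-1)) = -30691 - 1*(-125) = -30691 + 125 = -30566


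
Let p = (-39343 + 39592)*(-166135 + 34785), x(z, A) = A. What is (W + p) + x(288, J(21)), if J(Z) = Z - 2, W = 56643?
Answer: -32649488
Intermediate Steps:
J(Z) = -2 + Z
p = -32706150 (p = 249*(-131350) = -32706150)
(W + p) + x(288, J(21)) = (56643 - 32706150) + (-2 + 21) = -32649507 + 19 = -32649488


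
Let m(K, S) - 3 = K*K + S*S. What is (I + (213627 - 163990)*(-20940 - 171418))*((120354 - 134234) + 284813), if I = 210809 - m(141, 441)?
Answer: -2586889308942666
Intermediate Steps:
m(K, S) = 3 + K² + S² (m(K, S) = 3 + (K*K + S*S) = 3 + (K² + S²) = 3 + K² + S²)
I = -3556 (I = 210809 - (3 + 141² + 441²) = 210809 - (3 + 19881 + 194481) = 210809 - 1*214365 = 210809 - 214365 = -3556)
(I + (213627 - 163990)*(-20940 - 171418))*((120354 - 134234) + 284813) = (-3556 + (213627 - 163990)*(-20940 - 171418))*((120354 - 134234) + 284813) = (-3556 + 49637*(-192358))*(-13880 + 284813) = (-3556 - 9548074046)*270933 = -9548077602*270933 = -2586889308942666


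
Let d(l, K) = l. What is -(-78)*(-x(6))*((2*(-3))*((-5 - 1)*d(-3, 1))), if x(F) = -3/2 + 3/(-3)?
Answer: -21060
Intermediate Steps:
x(F) = -5/2 (x(F) = -3*1/2 + 3*(-1/3) = -3/2 - 1 = -5/2)
-(-78)*(-x(6))*((2*(-3))*((-5 - 1)*d(-3, 1))) = -(-78)*(-1*(-5/2))*((2*(-3))*((-5 - 1)*(-3))) = -(-78)*5*(-(-36)*(-3))/2 = -(-78)*5*(-6*18)/2 = -(-78)*(5/2)*(-108) = -(-78)*(-270) = -1*21060 = -21060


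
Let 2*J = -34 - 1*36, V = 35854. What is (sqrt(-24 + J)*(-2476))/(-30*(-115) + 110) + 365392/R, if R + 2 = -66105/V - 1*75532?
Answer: -1007751136/208327857 - 619*I*sqrt(59)/890 ≈ -4.8373 - 5.3423*I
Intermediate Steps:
J = -35 (J = (-34 - 1*36)/2 = (-34 - 36)/2 = (1/2)*(-70) = -35)
R = -208327857/2758 (R = -2 + (-66105/35854 - 1*75532) = -2 + (-66105*1/35854 - 75532) = -2 + (-5085/2758 - 75532) = -2 - 208322341/2758 = -208327857/2758 ≈ -75536.)
(sqrt(-24 + J)*(-2476))/(-30*(-115) + 110) + 365392/R = (sqrt(-24 - 35)*(-2476))/(-30*(-115) + 110) + 365392/(-208327857/2758) = (sqrt(-59)*(-2476))/(3450 + 110) + 365392*(-2758/208327857) = ((I*sqrt(59))*(-2476))/3560 - 1007751136/208327857 = -2476*I*sqrt(59)*(1/3560) - 1007751136/208327857 = -619*I*sqrt(59)/890 - 1007751136/208327857 = -1007751136/208327857 - 619*I*sqrt(59)/890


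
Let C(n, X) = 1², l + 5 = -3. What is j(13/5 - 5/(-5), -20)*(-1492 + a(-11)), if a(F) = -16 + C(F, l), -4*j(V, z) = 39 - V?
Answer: 266739/20 ≈ 13337.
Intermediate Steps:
l = -8 (l = -5 - 3 = -8)
C(n, X) = 1
j(V, z) = -39/4 + V/4 (j(V, z) = -(39 - V)/4 = -39/4 + V/4)
a(F) = -15 (a(F) = -16 + 1 = -15)
j(13/5 - 5/(-5), -20)*(-1492 + a(-11)) = (-39/4 + (13/5 - 5/(-5))/4)*(-1492 - 15) = (-39/4 + (13*(⅕) - 5*(-⅕))/4)*(-1507) = (-39/4 + (13/5 + 1)/4)*(-1507) = (-39/4 + (¼)*(18/5))*(-1507) = (-39/4 + 9/10)*(-1507) = -177/20*(-1507) = 266739/20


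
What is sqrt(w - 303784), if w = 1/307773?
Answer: I*sqrt(3197300256121107)/102591 ≈ 551.17*I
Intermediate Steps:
w = 1/307773 ≈ 3.2491e-6
sqrt(w - 303784) = sqrt(1/307773 - 303784) = sqrt(-93496513031/307773) = I*sqrt(3197300256121107)/102591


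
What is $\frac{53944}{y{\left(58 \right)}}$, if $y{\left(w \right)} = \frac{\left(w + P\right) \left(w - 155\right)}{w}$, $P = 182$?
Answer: $- \frac{195547}{1455} \approx -134.4$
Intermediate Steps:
$y{\left(w \right)} = \frac{\left(-155 + w\right) \left(182 + w\right)}{w}$ ($y{\left(w \right)} = \frac{\left(w + 182\right) \left(w - 155\right)}{w} = \frac{\left(182 + w\right) \left(-155 + w\right)}{w} = \frac{\left(-155 + w\right) \left(182 + w\right)}{w}$)
$\frac{53944}{y{\left(58 \right)}} = \frac{53944}{27 + 58 - \frac{28210}{58}} = \frac{53944}{27 + 58 - \frac{14105}{29}} = \frac{53944}{- \frac{11640}{29}} = 53944 \left(- \frac{29}{11640}\right) = - \frac{195547}{1455}$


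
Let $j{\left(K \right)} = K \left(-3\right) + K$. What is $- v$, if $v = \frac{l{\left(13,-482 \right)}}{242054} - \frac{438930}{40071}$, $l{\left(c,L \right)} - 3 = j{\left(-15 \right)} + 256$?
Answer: $\frac{957055691}{87381494} \approx 10.953$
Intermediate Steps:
$j{\left(K \right)} = - 2 K$ ($j{\left(K \right)} = - 3 K + K = - 2 K$)
$l{\left(c,L \right)} = 289$ ($l{\left(c,L \right)} = 3 + \left(\left(-2\right) \left(-15\right) + 256\right) = 3 + \left(30 + 256\right) = 3 + 286 = 289$)
$v = - \frac{957055691}{87381494}$ ($v = \frac{289}{242054} - \frac{438930}{40071} = 289 \cdot \frac{1}{242054} - \frac{146310}{13357} = \frac{289}{242054} - \frac{146310}{13357} = - \frac{957055691}{87381494} \approx -10.953$)
$- v = \left(-1\right) \left(- \frac{957055691}{87381494}\right) = \frac{957055691}{87381494}$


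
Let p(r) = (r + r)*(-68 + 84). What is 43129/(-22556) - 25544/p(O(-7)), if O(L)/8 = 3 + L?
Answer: 16625199/721792 ≈ 23.033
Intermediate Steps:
O(L) = 24 + 8*L (O(L) = 8*(3 + L) = 24 + 8*L)
p(r) = 32*r (p(r) = (2*r)*16 = 32*r)
43129/(-22556) - 25544/p(O(-7)) = 43129/(-22556) - 25544*1/(32*(24 + 8*(-7))) = 43129*(-1/22556) - 25544*1/(32*(24 - 56)) = -43129/22556 - 25544/(32*(-32)) = -43129/22556 - 25544/(-1024) = -43129/22556 - 25544*(-1/1024) = -43129/22556 + 3193/128 = 16625199/721792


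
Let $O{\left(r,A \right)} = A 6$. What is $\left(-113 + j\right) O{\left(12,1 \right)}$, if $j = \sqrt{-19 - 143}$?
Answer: $-678 + 54 i \sqrt{2} \approx -678.0 + 76.368 i$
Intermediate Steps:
$O{\left(r,A \right)} = 6 A$
$j = 9 i \sqrt{2}$ ($j = \sqrt{-162} = 9 i \sqrt{2} \approx 12.728 i$)
$\left(-113 + j\right) O{\left(12,1 \right)} = \left(-113 + 9 i \sqrt{2}\right) 6 \cdot 1 = \left(-113 + 9 i \sqrt{2}\right) 6 = -678 + 54 i \sqrt{2}$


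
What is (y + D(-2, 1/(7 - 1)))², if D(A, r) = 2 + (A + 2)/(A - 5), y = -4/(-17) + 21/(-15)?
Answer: 5041/7225 ≈ 0.69772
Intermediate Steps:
y = -99/85 (y = -4*(-1/17) + 21*(-1/15) = 4/17 - 7/5 = -99/85 ≈ -1.1647)
D(A, r) = 2 + (2 + A)/(-5 + A)
(y + D(-2, 1/(7 - 1)))² = (-99/85 + (-8 + 3*(-2))/(-5 - 2))² = (-99/85 + (-8 - 6)/(-7))² = (-99/85 - ⅐*(-14))² = (-99/85 + 2)² = (71/85)² = 5041/7225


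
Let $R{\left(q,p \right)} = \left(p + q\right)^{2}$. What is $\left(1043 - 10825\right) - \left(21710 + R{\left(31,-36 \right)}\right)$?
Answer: $-31517$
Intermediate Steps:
$\left(1043 - 10825\right) - \left(21710 + R{\left(31,-36 \right)}\right) = \left(1043 - 10825\right) - \left(21710 + \left(-36 + 31\right)^{2}\right) = -9782 - 21735 = -31517$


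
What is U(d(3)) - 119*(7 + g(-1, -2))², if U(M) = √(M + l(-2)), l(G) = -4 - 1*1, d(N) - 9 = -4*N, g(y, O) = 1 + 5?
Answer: -20111 + 2*I*√2 ≈ -20111.0 + 2.8284*I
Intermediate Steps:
g(y, O) = 6
d(N) = 9 - 4*N
l(G) = -5 (l(G) = -4 - 1 = -5)
U(M) = √(-5 + M) (U(M) = √(M - 5) = √(-5 + M))
U(d(3)) - 119*(7 + g(-1, -2))² = √(-5 + (9 - 4*3)) - 119*(7 + 6)² = √(-5 + (9 - 12)) - 119*13² = √(-5 - 3) - 119*169 = √(-8) - 20111 = 2*I*√2 - 20111 = -20111 + 2*I*√2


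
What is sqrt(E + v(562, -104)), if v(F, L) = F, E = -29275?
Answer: I*sqrt(28713) ≈ 169.45*I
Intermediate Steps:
sqrt(E + v(562, -104)) = sqrt(-29275 + 562) = sqrt(-28713) = I*sqrt(28713)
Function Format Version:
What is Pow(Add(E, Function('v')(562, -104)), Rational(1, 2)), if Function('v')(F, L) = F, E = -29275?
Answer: Mul(I, Pow(28713, Rational(1, 2))) ≈ Mul(169.45, I)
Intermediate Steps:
Pow(Add(E, Function('v')(562, -104)), Rational(1, 2)) = Pow(Add(-29275, 562), Rational(1, 2)) = Pow(-28713, Rational(1, 2)) = Mul(I, Pow(28713, Rational(1, 2)))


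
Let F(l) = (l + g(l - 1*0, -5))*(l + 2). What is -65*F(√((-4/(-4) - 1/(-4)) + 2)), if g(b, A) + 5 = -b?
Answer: 650 + 325*√13/2 ≈ 1235.9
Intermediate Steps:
g(b, A) = -5 - b
F(l) = -10 - 5*l (F(l) = (l + (-5 - (l - 1*0)))*(l + 2) = (l + (-5 - (l + 0)))*(2 + l) = (l + (-5 - l))*(2 + l) = -5*(2 + l) = -10 - 5*l)
-65*F(√((-4/(-4) - 1/(-4)) + 2)) = -65*(-10 - 5*√((-4/(-4) - 1/(-4)) + 2)) = -65*(-10 - 5*√((-4*(-¼) - 1*(-¼)) + 2)) = -65*(-10 - 5*√((1 + ¼) + 2)) = -65*(-10 - 5*√(5/4 + 2)) = -65*(-10 - 5*√13/2) = 650 + 325*√13/2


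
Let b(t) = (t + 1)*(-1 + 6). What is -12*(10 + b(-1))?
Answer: -120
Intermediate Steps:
b(t) = 5 + 5*t (b(t) = (1 + t)*5 = 5 + 5*t)
-12*(10 + b(-1)) = -12*(10 + (5 + 5*(-1))) = -12*(10 + (5 - 5)) = -12*(10 + 0) = -12*10 = -120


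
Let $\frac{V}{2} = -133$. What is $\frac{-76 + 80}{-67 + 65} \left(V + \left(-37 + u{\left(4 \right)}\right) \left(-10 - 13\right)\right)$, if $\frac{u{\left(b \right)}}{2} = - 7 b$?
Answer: $-3746$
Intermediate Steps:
$u{\left(b \right)} = - 14 b$ ($u{\left(b \right)} = 2 \left(- 7 b\right) = - 14 b$)
$V = -266$ ($V = 2 \left(-133\right) = -266$)
$\frac{-76 + 80}{-67 + 65} \left(V + \left(-37 + u{\left(4 \right)}\right) \left(-10 - 13\right)\right) = \frac{-76 + 80}{-67 + 65} \left(-266 + \left(-37 - 56\right) \left(-10 - 13\right)\right) = \frac{4}{-2} \left(-266 + \left(-37 - 56\right) \left(-23\right)\right) = 4 \left(- \frac{1}{2}\right) \left(-266 - -2139\right) = - 2 \left(-266 + 2139\right) = \left(-2\right) 1873 = -3746$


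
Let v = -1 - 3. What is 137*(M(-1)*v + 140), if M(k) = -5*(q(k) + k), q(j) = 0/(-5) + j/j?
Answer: 19180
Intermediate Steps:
v = -4
q(j) = 1 (q(j) = 0*(-⅕) + 1 = 0 + 1 = 1)
M(k) = -5 - 5*k (M(k) = -5*(1 + k) = -5 - 5*k)
137*(M(-1)*v + 140) = 137*((-5 - 5*(-1))*(-4) + 140) = 137*((-5 + 5)*(-4) + 140) = 137*(0*(-4) + 140) = 137*(0 + 140) = 137*140 = 19180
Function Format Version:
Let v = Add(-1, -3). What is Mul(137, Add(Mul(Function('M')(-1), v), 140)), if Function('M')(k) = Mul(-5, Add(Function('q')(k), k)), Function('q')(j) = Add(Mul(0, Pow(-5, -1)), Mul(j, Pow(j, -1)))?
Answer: 19180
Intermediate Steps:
v = -4
Function('q')(j) = 1 (Function('q')(j) = Add(Mul(0, Rational(-1, 5)), 1) = Add(0, 1) = 1)
Function('M')(k) = Add(-5, Mul(-5, k)) (Function('M')(k) = Mul(-5, Add(1, k)) = Add(-5, Mul(-5, k)))
Mul(137, Add(Mul(Function('M')(-1), v), 140)) = Mul(137, Add(Mul(Add(-5, Mul(-5, -1)), -4), 140)) = Mul(137, Add(Mul(Add(-5, 5), -4), 140)) = Mul(137, Add(Mul(0, -4), 140)) = Mul(137, Add(0, 140)) = Mul(137, 140) = 19180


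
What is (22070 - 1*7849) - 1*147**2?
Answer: -7388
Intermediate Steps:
(22070 - 1*7849) - 1*147**2 = (22070 - 7849) - 1*21609 = 14221 - 21609 = -7388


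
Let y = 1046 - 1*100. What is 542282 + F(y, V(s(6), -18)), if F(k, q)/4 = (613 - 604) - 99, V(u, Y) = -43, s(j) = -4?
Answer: 541922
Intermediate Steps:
y = 946 (y = 1046 - 100 = 946)
F(k, q) = -360 (F(k, q) = 4*((613 - 604) - 99) = 4*(9 - 99) = 4*(-90) = -360)
542282 + F(y, V(s(6), -18)) = 542282 - 360 = 541922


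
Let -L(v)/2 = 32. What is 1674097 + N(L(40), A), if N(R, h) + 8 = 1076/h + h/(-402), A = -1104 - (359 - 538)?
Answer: 622510417723/371850 ≈ 1.6741e+6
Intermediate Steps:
L(v) = -64 (L(v) = -2*32 = -64)
A = -925 (A = -1104 - 1*(-179) = -1104 + 179 = -925)
N(R, h) = -8 + 1076/h - h/402 (N(R, h) = -8 + (1076/h + h/(-402)) = -8 + (1076/h + h*(-1/402)) = -8 + (1076/h - h/402) = -8 + 1076/h - h/402)
1674097 + N(L(40), A) = 1674097 + (-8 + 1076/(-925) - 1/402*(-925)) = 1674097 + (-8 + 1076*(-1/925) + 925/402) = 1674097 + (-8 - 1076/925 + 925/402) = 1674097 - 2551727/371850 = 622510417723/371850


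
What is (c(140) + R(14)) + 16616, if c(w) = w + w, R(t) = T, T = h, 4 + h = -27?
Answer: 16865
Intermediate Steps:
h = -31 (h = -4 - 27 = -31)
T = -31
R(t) = -31
c(w) = 2*w
(c(140) + R(14)) + 16616 = (2*140 - 31) + 16616 = (280 - 31) + 16616 = 249 + 16616 = 16865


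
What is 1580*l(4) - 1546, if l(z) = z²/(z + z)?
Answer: 1614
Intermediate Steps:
l(z) = z/2 (l(z) = z²/((2*z)) = (1/(2*z))*z² = z/2)
1580*l(4) - 1546 = 1580*((½)*4) - 1546 = 1580*2 - 1546 = 3160 - 1546 = 1614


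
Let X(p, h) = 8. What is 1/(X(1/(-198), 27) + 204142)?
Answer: 1/204150 ≈ 4.8984e-6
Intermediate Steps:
1/(X(1/(-198), 27) + 204142) = 1/(8 + 204142) = 1/204150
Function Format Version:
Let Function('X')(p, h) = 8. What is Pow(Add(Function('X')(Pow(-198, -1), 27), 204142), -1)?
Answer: Rational(1, 204150) ≈ 4.8984e-6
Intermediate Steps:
Pow(Add(Function('X')(Pow(-198, -1), 27), 204142), -1) = Pow(Add(8, 204142), -1) = Pow(204150, -1) = Rational(1, 204150)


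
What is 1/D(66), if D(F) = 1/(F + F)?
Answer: 132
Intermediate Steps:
D(F) = 1/(2*F)
1/D(66) = 1/((½)/66) = 1/((½)*(1/66)) = 1/(1/132) = 132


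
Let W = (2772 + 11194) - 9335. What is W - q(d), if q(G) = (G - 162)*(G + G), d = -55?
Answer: -19239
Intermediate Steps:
q(G) = 2*G*(-162 + G) (q(G) = (-162 + G)*(2*G) = 2*G*(-162 + G))
W = 4631 (W = 13966 - 9335 = 4631)
W - q(d) = 4631 - 2*(-55)*(-162 - 55) = 4631 - 2*(-55)*(-217) = 4631 - 1*23870 = 4631 - 23870 = -19239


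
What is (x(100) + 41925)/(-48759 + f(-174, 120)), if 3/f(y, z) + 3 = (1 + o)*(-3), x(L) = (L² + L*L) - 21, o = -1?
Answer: -146/115 ≈ -1.2696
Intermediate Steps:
x(L) = -21 + 2*L² (x(L) = (L² + L²) - 21 = 2*L² - 21 = -21 + 2*L²)
f(y, z) = -1 (f(y, z) = 3/(-3 + (1 - 1)*(-3)) = 3/(-3 + 0*(-3)) = 3/(-3 + 0) = 3/(-3) = 3*(-⅓) = -1)
(x(100) + 41925)/(-48759 + f(-174, 120)) = ((-21 + 2*100²) + 41925)/(-48759 - 1) = ((-21 + 2*10000) + 41925)/(-48760) = ((-21 + 20000) + 41925)*(-1/48760) = (19979 + 41925)*(-1/48760) = 61904*(-1/48760) = -146/115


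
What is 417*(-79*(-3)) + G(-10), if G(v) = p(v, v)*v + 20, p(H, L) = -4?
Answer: 98889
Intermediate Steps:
G(v) = 20 - 4*v (G(v) = -4*v + 20 = 20 - 4*v)
417*(-79*(-3)) + G(-10) = 417*(-79*(-3)) + (20 - 4*(-10)) = 417*237 + (20 + 40) = 98829 + 60 = 98889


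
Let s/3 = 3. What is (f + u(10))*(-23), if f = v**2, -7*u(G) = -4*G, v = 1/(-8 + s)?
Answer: -1081/7 ≈ -154.43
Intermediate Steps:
s = 9 (s = 3*3 = 9)
v = 1 (v = 1/(-8 + 9) = 1/1 = 1)
u(G) = 4*G/7 (u(G) = -(-4)*G/7 = 4*G/7)
f = 1 (f = 1**2 = 1)
(f + u(10))*(-23) = (1 + (4/7)*10)*(-23) = (1 + 40/7)*(-23) = (47/7)*(-23) = -1081/7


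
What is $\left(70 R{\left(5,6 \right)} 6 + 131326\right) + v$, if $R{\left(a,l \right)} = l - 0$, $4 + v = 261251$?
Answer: $395093$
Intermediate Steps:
$v = 261247$ ($v = -4 + 261251 = 261247$)
$R{\left(a,l \right)} = l$ ($R{\left(a,l \right)} = l + 0 = l$)
$\left(70 R{\left(5,6 \right)} 6 + 131326\right) + v = \left(70 \cdot 6 \cdot 6 + 131326\right) + 261247 = \left(420 \cdot 6 + 131326\right) + 261247 = \left(2520 + 131326\right) + 261247 = 133846 + 261247 = 395093$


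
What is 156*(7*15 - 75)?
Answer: 4680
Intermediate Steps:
156*(7*15 - 75) = 156*(105 - 75) = 156*30 = 4680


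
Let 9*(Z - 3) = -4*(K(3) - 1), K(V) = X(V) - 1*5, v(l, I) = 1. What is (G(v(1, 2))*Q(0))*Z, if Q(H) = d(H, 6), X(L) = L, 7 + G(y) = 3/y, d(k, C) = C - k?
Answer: -104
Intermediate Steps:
G(y) = -7 + 3/y
Q(H) = 6 - H
K(V) = -5 + V (K(V) = V - 1*5 = V - 5 = -5 + V)
Z = 13/3 (Z = 3 + (-4*((-5 + 3) - 1))/9 = 3 + (-4*(-2 - 1))/9 = 3 + (-4*(-3))/9 = 3 + (1/9)*12 = 3 + 4/3 = 13/3 ≈ 4.3333)
(G(v(1, 2))*Q(0))*Z = ((-7 + 3/1)*(6 - 1*0))*(13/3) = ((-7 + 3*1)*(6 + 0))*(13/3) = ((-7 + 3)*6)*(13/3) = -4*6*(13/3) = -24*13/3 = -104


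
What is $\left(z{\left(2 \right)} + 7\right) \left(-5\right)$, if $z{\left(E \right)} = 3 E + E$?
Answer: $-75$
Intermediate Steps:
$z{\left(E \right)} = 4 E$
$\left(z{\left(2 \right)} + 7\right) \left(-5\right) = \left(4 \cdot 2 + 7\right) \left(-5\right) = \left(8 + 7\right) \left(-5\right) = 15 \left(-5\right) = -75$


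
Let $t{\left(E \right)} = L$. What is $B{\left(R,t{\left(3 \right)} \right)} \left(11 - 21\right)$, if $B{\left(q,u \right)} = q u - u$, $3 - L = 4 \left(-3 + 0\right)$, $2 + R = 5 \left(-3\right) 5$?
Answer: $11700$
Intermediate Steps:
$R = -77$ ($R = -2 + 5 \left(-3\right) 5 = -2 - 75 = -77$)
$L = 15$ ($L = 3 - 4 \left(-3 + 0\right) = 3 - 4 \left(-3\right) = 3 - -12 = 3 + 12 = 15$)
$t{\left(E \right)} = 15$
$B{\left(q,u \right)} = - u + q u$
$B{\left(R,t{\left(3 \right)} \right)} \left(11 - 21\right) = 15 \left(-1 - 77\right) \left(11 - 21\right) = 15 \left(-78\right) \left(11 - 21\right) = \left(-1170\right) \left(-10\right) = 11700$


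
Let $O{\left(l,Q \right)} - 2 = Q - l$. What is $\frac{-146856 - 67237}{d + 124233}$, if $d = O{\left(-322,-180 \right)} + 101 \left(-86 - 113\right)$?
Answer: $- \frac{214093}{104278} \approx -2.0531$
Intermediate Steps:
$O{\left(l,Q \right)} = 2 + Q - l$ ($O{\left(l,Q \right)} = 2 + \left(Q - l\right) = 2 + Q - l$)
$d = -19955$ ($d = \left(2 - 180 - -322\right) + 101 \left(-86 - 113\right) = \left(2 - 180 + 322\right) + 101 \left(-199\right) = 144 - 20099 = -19955$)
$\frac{-146856 - 67237}{d + 124233} = \frac{-146856 - 67237}{-19955 + 124233} = - \frac{214093}{104278}$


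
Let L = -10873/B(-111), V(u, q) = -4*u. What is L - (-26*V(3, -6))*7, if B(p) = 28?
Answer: -72025/28 ≈ -2572.3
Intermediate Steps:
L = -10873/28 ≈ -388.32
L - (-26*V(3, -6))*7 = -10873/28 - (-(-104)*3)*7 = -10873/28 - (-26*(-12))*7 = -10873/28 - 312*7 = -10873/28 - 1*2184 = -10873/28 - 2184 = -72025/28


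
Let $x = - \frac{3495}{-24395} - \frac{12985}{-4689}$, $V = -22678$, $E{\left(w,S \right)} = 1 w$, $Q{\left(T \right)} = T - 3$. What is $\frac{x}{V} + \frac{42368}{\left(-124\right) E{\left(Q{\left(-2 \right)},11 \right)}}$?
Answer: $\frac{2747659814236613}{40208465975895} \approx 68.335$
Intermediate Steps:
$Q{\left(T \right)} = -3 + T$ ($Q{\left(T \right)} = T - 3 = -3 + T$)
$E{\left(w,S \right)} = w$
$x = \frac{66631426}{22877631}$ ($x = \left(-3495\right) \left(- \frac{1}{24395}\right) - - \frac{12985}{4689} = \frac{699}{4879} + \frac{12985}{4689} = \frac{66631426}{22877631} \approx 2.9125$)
$\frac{x}{V} + \frac{42368}{\left(-124\right) E{\left(Q{\left(-2 \right)},11 \right)}} = \frac{66631426}{22877631 \left(-22678\right)} + \frac{42368}{\left(-124\right) \left(-3 - 2\right)} = \frac{66631426}{22877631} \left(- \frac{1}{22678}\right) + \frac{42368}{\left(-124\right) \left(-5\right)} = - \frac{33315713}{259409457909} + \frac{42368}{620} = - \frac{33315713}{259409457909} + 42368 \cdot \frac{1}{620} = - \frac{33315713}{259409457909} + \frac{10592}{155} = \frac{2747659814236613}{40208465975895}$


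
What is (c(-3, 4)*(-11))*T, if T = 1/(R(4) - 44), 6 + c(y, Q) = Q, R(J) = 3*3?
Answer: -22/35 ≈ -0.62857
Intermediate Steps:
R(J) = 9
c(y, Q) = -6 + Q
T = -1/35 (T = 1/(9 - 44) = 1/(-35) = -1/35 ≈ -0.028571)
(c(-3, 4)*(-11))*T = ((-6 + 4)*(-11))*(-1/35) = -2*(-11)*(-1/35) = 22*(-1/35) = -22/35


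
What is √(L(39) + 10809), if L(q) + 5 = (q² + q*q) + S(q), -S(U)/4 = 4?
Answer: √13830 ≈ 117.60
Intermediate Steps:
S(U) = -16 (S(U) = -4*4 = -16)
L(q) = -21 + 2*q² (L(q) = -5 + ((q² + q*q) - 16) = -5 + ((q² + q²) - 16) = -5 + (2*q² - 16) = -5 + (-16 + 2*q²) = -21 + 2*q²)
√(L(39) + 10809) = √((-21 + 2*39²) + 10809) = √((-21 + 2*1521) + 10809) = √((-21 + 3042) + 10809) = √(3021 + 10809) = √13830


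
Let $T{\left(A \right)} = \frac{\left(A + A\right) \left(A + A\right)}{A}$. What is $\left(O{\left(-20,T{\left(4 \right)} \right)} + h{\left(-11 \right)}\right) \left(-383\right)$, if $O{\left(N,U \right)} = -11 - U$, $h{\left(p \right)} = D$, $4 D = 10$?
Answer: $\frac{18767}{2} \approx 9383.5$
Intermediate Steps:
$T{\left(A \right)} = 4 A$ ($T{\left(A \right)} = \frac{2 A 2 A}{A} = \frac{4 A^{2}}{A} = 4 A$)
$D = \frac{5}{2}$ ($D = \frac{1}{4} \cdot 10 = \frac{5}{2} \approx 2.5$)
$h{\left(p \right)} = \frac{5}{2}$
$\left(O{\left(-20,T{\left(4 \right)} \right)} + h{\left(-11 \right)}\right) \left(-383\right) = \left(\left(-11 - 4 \cdot 4\right) + \frac{5}{2}\right) \left(-383\right) = \left(\left(-11 - 16\right) + \frac{5}{2}\right) \left(-383\right) = \left(-27 + \frac{5}{2}\right) \left(-383\right) = \left(- \frac{49}{2}\right) \left(-383\right) = \frac{18767}{2}$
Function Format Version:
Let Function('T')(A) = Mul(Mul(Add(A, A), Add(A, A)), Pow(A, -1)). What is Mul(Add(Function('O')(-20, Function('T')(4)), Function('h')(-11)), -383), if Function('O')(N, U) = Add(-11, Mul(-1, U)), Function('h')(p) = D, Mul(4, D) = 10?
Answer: Rational(18767, 2) ≈ 9383.5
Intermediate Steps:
Function('T')(A) = Mul(4, A) (Function('T')(A) = Mul(Mul(Mul(2, A), Mul(2, A)), Pow(A, -1)) = Mul(Mul(4, Pow(A, 2)), Pow(A, -1)) = Mul(4, A))
D = Rational(5, 2) (D = Mul(Rational(1, 4), 10) = Rational(5, 2) ≈ 2.5000)
Function('h')(p) = Rational(5, 2)
Mul(Add(Function('O')(-20, Function('T')(4)), Function('h')(-11)), -383) = Mul(Add(Add(-11, Mul(-1, Mul(4, 4))), Rational(5, 2)), -383) = Mul(Add(Add(-11, Mul(-1, 16)), Rational(5, 2)), -383) = Mul(Add(Add(-11, -16), Rational(5, 2)), -383) = Mul(Add(-27, Rational(5, 2)), -383) = Mul(Rational(-49, 2), -383) = Rational(18767, 2)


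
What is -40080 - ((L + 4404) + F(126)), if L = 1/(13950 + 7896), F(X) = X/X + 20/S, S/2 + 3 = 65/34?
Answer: -35949886867/808302 ≈ -44476.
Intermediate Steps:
S = -37/17 (S = -6 + 2*(65/34) = -6 + 65/17 = -37/17 ≈ -2.1765)
F(X) = -303/37 (F(X) = X/X + 20/(-37/17) = 1 + 20*(-17/37) = 1 - 340/37 = -303/37)
L = 1/21846 ≈ 4.5775e-5
-40080 - ((L + 4404) + F(126)) = -40080 - ((1/21846 + 4404) - 303/37) = -40080 - (96209785/21846 - 303/37) = -40080 - 1*3553142707/808302 = -40080 - 3553142707/808302 = -35949886867/808302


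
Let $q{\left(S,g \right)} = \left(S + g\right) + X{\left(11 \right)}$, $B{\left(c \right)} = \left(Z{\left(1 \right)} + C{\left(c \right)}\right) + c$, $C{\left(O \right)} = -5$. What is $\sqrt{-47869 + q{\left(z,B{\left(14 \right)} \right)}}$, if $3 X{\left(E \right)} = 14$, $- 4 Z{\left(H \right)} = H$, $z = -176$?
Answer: $\frac{i \sqrt{1729137}}{6} \approx 219.16 i$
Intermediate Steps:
$Z{\left(H \right)} = - \frac{H}{4}$
$X{\left(E \right)} = \frac{14}{3}$ ($X{\left(E \right)} = \frac{1}{3} \cdot 14 = \frac{14}{3}$)
$B{\left(c \right)} = - \frac{21}{4} + c$ ($B{\left(c \right)} = \left(\left(- \frac{1}{4}\right) 1 - 5\right) + c = \left(- \frac{1}{4} - 5\right) + c = - \frac{21}{4} + c$)
$q{\left(S,g \right)} = \frac{14}{3} + S + g$ ($q{\left(S,g \right)} = \left(S + g\right) + \frac{14}{3} = \frac{14}{3} + S + g$)
$\sqrt{-47869 + q{\left(z,B{\left(14 \right)} \right)}} = \sqrt{-47869 + \left(\frac{14}{3} - 176 + \left(- \frac{21}{4} + 14\right)\right)} = \sqrt{-47869 + \left(\frac{14}{3} - 176 + \frac{35}{4}\right)} = \sqrt{-47869 - \frac{1951}{12}} = \sqrt{- \frac{576379}{12}} = \frac{i \sqrt{1729137}}{6}$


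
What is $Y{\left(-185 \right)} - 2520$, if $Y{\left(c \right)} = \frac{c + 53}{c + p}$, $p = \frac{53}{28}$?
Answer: $- \frac{4305448}{1709} \approx -2519.3$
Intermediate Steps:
$p = \frac{53}{28}$ ($p = 53 \cdot \frac{1}{28} = \frac{53}{28} \approx 1.8929$)
$Y{\left(c \right)} = \frac{53 + c}{\frac{53}{28} + c}$ ($Y{\left(c \right)} = \frac{c + 53}{c + \frac{53}{28}} = \frac{53 + c}{\frac{53}{28} + c}$)
$Y{\left(-185 \right)} - 2520 = \frac{28 \left(53 - 185\right)}{53 + 28 \left(-185\right)} - 2520 = 28 \frac{1}{53 - 5180} \left(-132\right) - 2520 = 28 \frac{1}{-5127} \left(-132\right) - 2520 = 28 \left(- \frac{1}{5127}\right) \left(-132\right) - 2520 = \frac{1232}{1709} - 2520 = - \frac{4305448}{1709}$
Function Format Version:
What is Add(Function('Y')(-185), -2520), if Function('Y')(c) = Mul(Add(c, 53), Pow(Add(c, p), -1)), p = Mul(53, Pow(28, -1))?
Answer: Rational(-4305448, 1709) ≈ -2519.3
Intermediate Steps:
p = Rational(53, 28) (p = Mul(53, Rational(1, 28)) = Rational(53, 28) ≈ 1.8929)
Function('Y')(c) = Mul(Pow(Add(Rational(53, 28), c), -1), Add(53, c)) (Function('Y')(c) = Mul(Add(c, 53), Pow(Add(c, Rational(53, 28)), -1)) = Mul(Add(53, c), Pow(Add(Rational(53, 28), c), -1)) = Mul(Pow(Add(Rational(53, 28), c), -1), Add(53, c)))
Add(Function('Y')(-185), -2520) = Add(Mul(28, Pow(Add(53, Mul(28, -185)), -1), Add(53, -185)), -2520) = Add(Mul(28, Pow(Add(53, -5180), -1), -132), -2520) = Add(Mul(28, Pow(-5127, -1), -132), -2520) = Add(Mul(28, Rational(-1, 5127), -132), -2520) = Add(Rational(1232, 1709), -2520) = Rational(-4305448, 1709)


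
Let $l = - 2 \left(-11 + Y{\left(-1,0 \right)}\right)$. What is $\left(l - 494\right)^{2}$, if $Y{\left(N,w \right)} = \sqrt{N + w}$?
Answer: $222780 + 1888 i \approx 2.2278 \cdot 10^{5} + 1888.0 i$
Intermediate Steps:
$l = 22 - 2 i$ ($l = - 2 \left(-11 + \sqrt{-1 + 0}\right) = - 2 \left(-11 + \sqrt{-1}\right) = - 2 \left(-11 + i\right) = 22 - 2 i \approx 22.0 - 2.0 i$)
$\left(l - 494\right)^{2} = \left(\left(22 - 2 i\right) - 494\right)^{2} = \left(-472 - 2 i\right)^{2}$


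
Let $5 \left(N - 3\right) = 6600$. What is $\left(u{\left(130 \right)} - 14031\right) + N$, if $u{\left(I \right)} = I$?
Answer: $-12578$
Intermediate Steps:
$N = 1323$ ($N = 3 + \frac{1}{5} \cdot 6600 = 3 + 1320 = 1323$)
$\left(u{\left(130 \right)} - 14031\right) + N = \left(130 - 14031\right) + 1323 = -13901 + 1323 = -12578$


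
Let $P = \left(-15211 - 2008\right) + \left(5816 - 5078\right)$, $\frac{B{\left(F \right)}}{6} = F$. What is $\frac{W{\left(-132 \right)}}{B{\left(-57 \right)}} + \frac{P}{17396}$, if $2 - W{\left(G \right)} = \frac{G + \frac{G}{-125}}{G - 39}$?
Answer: $- \frac{20156528587}{21194851500} \approx -0.95101$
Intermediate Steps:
$B{\left(F \right)} = 6 F$
$W{\left(G \right)} = 2 - \frac{124 G}{125 \left(-39 + G\right)}$ ($W{\left(G \right)} = 2 - \frac{G + \frac{G}{-125}}{G - 39} = 2 - \frac{G + G \left(- \frac{1}{125}\right)}{-39 + G} = 2 - \frac{G - \frac{G}{125}}{-39 + G} = 2 - \frac{\frac{124}{125} G}{-39 + G} = 2 - \frac{124 G}{125 \left(-39 + G\right)}$)
$P = -16481$ ($P = -17219 + 738 = -16481$)
$\frac{W{\left(-132 \right)}}{B{\left(-57 \right)}} + \frac{P}{17396} = \frac{\frac{6}{125} \frac{1}{-39 - 132} \left(-1625 + 21 \left(-132\right)\right)}{6 \left(-57\right)} - \frac{16481}{17396} = \frac{\frac{6}{125} \frac{1}{-171} \left(-1625 - 2772\right)}{-342} - \frac{16481}{17396} = \frac{6}{125} \left(- \frac{1}{171}\right) \left(-4397\right) \left(- \frac{1}{342}\right) - \frac{16481}{17396} = \frac{8794}{7125} \left(- \frac{1}{342}\right) - \frac{16481}{17396} = - \frac{4397}{1218375} - \frac{16481}{17396} = - \frac{20156528587}{21194851500}$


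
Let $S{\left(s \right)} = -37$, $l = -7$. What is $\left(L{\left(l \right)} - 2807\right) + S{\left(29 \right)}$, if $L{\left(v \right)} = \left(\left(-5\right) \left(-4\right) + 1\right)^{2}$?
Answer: $-2403$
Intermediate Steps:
$L{\left(v \right)} = 441$ ($L{\left(v \right)} = \left(20 + 1\right)^{2} = 21^{2} = 441$)
$\left(L{\left(l \right)} - 2807\right) + S{\left(29 \right)} = \left(441 - 2807\right) - 37 = -2366 - 37 = -2403$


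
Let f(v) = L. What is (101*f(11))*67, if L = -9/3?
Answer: -20301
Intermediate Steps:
L = -3 (L = -9*⅓ = -3)
f(v) = -3
(101*f(11))*67 = (101*(-3))*67 = -303*67 = -20301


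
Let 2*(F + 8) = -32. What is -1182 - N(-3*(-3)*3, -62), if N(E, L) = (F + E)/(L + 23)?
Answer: -15365/13 ≈ -1181.9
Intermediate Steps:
F = -24 (F = -8 + (1/2)*(-32) = -8 - 16 = -24)
N(E, L) = (-24 + E)/(23 + L) (N(E, L) = (-24 + E)/(L + 23) = (-24 + E)/(23 + L))
-1182 - N(-3*(-3)*3, -62) = -1182 - (-24 - 3*(-3)*3)/(23 - 62) = -1182 - (-24 + 9*3)/(-39) = -1182 - (-1)*(-24 + 27)/39 = -1182 - (-1)*3/39 = -1182 - 1*(-1/13) = -1182 + 1/13 = -15365/13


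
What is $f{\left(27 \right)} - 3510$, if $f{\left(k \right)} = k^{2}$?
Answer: $-2781$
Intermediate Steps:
$f{\left(27 \right)} - 3510 = 27^{2} - 3510 = 729 - 3510 = -2781$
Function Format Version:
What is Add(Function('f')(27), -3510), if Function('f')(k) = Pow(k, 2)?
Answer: -2781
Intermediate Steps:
Add(Function('f')(27), -3510) = Add(Pow(27, 2), -3510) = Add(729, -3510) = -2781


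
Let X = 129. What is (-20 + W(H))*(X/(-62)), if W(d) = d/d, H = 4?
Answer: 2451/62 ≈ 39.532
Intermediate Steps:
W(d) = 1
(-20 + W(H))*(X/(-62)) = (-20 + 1)*(129/(-62)) = -2451*(-1)/62 = -19*(-129/62) = 2451/62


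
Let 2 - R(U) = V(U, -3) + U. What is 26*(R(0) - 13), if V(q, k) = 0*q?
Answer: -286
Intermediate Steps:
V(q, k) = 0
R(U) = 2 - U (R(U) = 2 - (0 + U) = 2 - U)
26*(R(0) - 13) = 26*((2 - 1*0) - 13) = 26*((2 + 0) - 13) = 26*(2 - 13) = 26*(-11) = -286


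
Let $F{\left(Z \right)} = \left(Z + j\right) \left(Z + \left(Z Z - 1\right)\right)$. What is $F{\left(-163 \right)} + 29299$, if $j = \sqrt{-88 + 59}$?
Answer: $-4274716 + 26405 i \sqrt{29} \approx -4.2747 \cdot 10^{6} + 1.422 \cdot 10^{5} i$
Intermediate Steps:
$j = i \sqrt{29}$ ($j = \sqrt{-29} = i \sqrt{29} \approx 5.3852 i$)
$F{\left(Z \right)} = \left(Z + i \sqrt{29}\right) \left(-1 + Z + Z^{2}\right)$ ($F{\left(Z \right)} = \left(Z + i \sqrt{29}\right) \left(Z + \left(Z Z - 1\right)\right) = \left(Z + i \sqrt{29}\right) \left(Z + \left(Z^{2} - 1\right)\right) = \left(Z + i \sqrt{29}\right) \left(Z + \left(-1 + Z^{2}\right)\right) = \left(Z + i \sqrt{29}\right) \left(-1 + Z + Z^{2}\right)$)
$F{\left(-163 \right)} + 29299 = \left(\left(-163\right)^{2} + \left(-163\right)^{3} - -163 - i \sqrt{29} + i \left(-163\right) \sqrt{29} + i \sqrt{29} \left(-163\right)^{2}\right) + 29299 = \left(26569 - 4330747 + 163 - i \sqrt{29} - 163 i \sqrt{29} + i \sqrt{29} \cdot 26569\right) + 29299 = \left(26569 - 4330747 + 163 - i \sqrt{29} - 163 i \sqrt{29} + 26569 i \sqrt{29}\right) + 29299 = \left(-4304015 + 26405 i \sqrt{29}\right) + 29299 = -4274716 + 26405 i \sqrt{29}$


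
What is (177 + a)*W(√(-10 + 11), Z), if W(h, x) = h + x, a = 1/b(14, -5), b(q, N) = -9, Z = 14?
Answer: 7960/3 ≈ 2653.3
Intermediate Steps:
a = -⅑ (a = 1/(-9) = -⅑ ≈ -0.11111)
(177 + a)*W(√(-10 + 11), Z) = (177 - ⅑)*(√(-10 + 11) + 14) = 1592*(√1 + 14)/9 = 1592*(1 + 14)/9 = (1592/9)*15 = 7960/3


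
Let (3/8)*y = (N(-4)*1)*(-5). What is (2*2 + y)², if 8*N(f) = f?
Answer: 1024/9 ≈ 113.78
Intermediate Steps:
N(f) = f/8
y = 20/3 (y = 8*((((⅛)*(-4))*1)*(-5))/3 = 8*(-½*1*(-5))/3 = 8*(-½*(-5))/3 = (8/3)*(5/2) = 20/3 ≈ 6.6667)
(2*2 + y)² = (2*2 + 20/3)² = (4 + 20/3)² = (32/3)² = 1024/9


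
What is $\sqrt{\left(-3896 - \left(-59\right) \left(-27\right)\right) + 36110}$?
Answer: $\sqrt{30621} \approx 174.99$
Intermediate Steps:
$\sqrt{\left(-3896 - \left(-59\right) \left(-27\right)\right) + 36110} = \sqrt{\left(-3896 - 1593\right) + 36110} = \sqrt{-5489 + 36110} = \sqrt{30621}$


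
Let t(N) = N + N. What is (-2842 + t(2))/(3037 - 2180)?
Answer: -2838/857 ≈ -3.3116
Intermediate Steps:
t(N) = 2*N
(-2842 + t(2))/(3037 - 2180) = (-2842 + 2*2)/(3037 - 2180) = (-2842 + 4)/857 = -2838*1/857 = -2838/857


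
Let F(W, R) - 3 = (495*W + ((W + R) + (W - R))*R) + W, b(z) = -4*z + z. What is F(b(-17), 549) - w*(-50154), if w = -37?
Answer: -1774401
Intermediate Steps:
b(z) = -3*z
F(W, R) = 3 + 496*W + 2*R*W (F(W, R) = 3 + ((495*W + ((W + R) + (W - R))*R) + W) = 3 + ((495*W + ((R + W) + (W - R))*R) + W) = 3 + ((495*W + (2*W)*R) + W) = 3 + ((495*W + 2*R*W) + W) = 3 + (496*W + 2*R*W) = 3 + 496*W + 2*R*W)
F(b(-17), 549) - w*(-50154) = (3 + 496*(-3*(-17)) + 2*549*(-3*(-17))) - (-37)*(-50154) = (3 + 496*51 + 2*549*51) - 1*1855698 = (3 + 25296 + 55998) - 1855698 = 81297 - 1855698 = -1774401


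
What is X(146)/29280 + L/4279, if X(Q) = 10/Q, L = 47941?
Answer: 20494206487/1829221152 ≈ 11.204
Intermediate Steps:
X(146)/29280 + L/4279 = (10/146)/29280 + 47941/4279 = (10*(1/146))*(1/29280) + 47941*(1/4279) = (5/73)*(1/29280) + 47941/4279 = 1/427488 + 47941/4279 = 20494206487/1829221152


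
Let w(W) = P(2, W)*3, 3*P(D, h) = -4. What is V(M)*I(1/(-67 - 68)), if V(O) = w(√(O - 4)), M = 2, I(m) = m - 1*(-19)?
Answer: -10256/135 ≈ -75.970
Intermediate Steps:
P(D, h) = -4/3 (P(D, h) = (⅓)*(-4) = -4/3)
I(m) = 19 + m (I(m) = m + 19 = 19 + m)
w(W) = -4 (w(W) = -4/3*3 = -4)
V(O) = -4
V(M)*I(1/(-67 - 68)) = -4*(19 + 1/(-67 - 68)) = -4*(19 + 1/(-135)) = -4*(19 - 1/135) = -4*2564/135 = -10256/135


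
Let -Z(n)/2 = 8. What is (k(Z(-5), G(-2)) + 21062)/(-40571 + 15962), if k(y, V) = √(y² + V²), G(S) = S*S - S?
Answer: -21062/24609 - 2*√73/24609 ≈ -0.85656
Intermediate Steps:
Z(n) = -16 (Z(n) = -2*8 = -16)
G(S) = S² - S
k(y, V) = √(V² + y²)
(k(Z(-5), G(-2)) + 21062)/(-40571 + 15962) = (√((-2*(-1 - 2))² + (-16)²) + 21062)/(-40571 + 15962) = (√((-2*(-3))² + 256) + 21062)/(-24609) = (√(6² + 256) + 21062)*(-1/24609) = (√(36 + 256) + 21062)*(-1/24609) = (√292 + 21062)*(-1/24609) = (2*√73 + 21062)*(-1/24609) = (21062 + 2*√73)*(-1/24609) = -21062/24609 - 2*√73/24609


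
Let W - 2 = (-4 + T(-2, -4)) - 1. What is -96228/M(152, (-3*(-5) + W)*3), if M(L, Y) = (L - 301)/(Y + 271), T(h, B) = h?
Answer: 28964628/149 ≈ 1.9439e+5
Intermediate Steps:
W = -5 (W = 2 + ((-4 - 2) - 1) = 2 + (-6 - 1) = 2 - 7 = -5)
M(L, Y) = (-301 + L)/(271 + Y)
-96228/M(152, (-3*(-5) + W)*3) = -96228*(271 + (-3*(-5) - 5)*3)/(-301 + 152) = -96228/(-149/(271 + (15 - 5)*3)) = -96228/(-149/(271 + 10*3)) = -96228/(-149/(271 + 30)) = -96228/(-149/301) = -96228*(-301/149) = 28964628/149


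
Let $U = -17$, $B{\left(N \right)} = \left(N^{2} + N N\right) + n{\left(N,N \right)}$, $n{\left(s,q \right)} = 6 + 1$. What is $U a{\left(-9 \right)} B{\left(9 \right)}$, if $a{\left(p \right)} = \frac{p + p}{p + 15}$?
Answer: $8619$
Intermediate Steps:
$n{\left(s,q \right)} = 7$
$B{\left(N \right)} = 7 + 2 N^{2}$ ($B{\left(N \right)} = \left(N^{2} + N N\right) + 7 = \left(N^{2} + N^{2}\right) + 7 = 2 N^{2} + 7 = 7 + 2 N^{2}$)
$a{\left(p \right)} = \frac{2 p}{15 + p}$
$U a{\left(-9 \right)} B{\left(9 \right)} = - 17 \cdot 2 \left(-9\right) \frac{1}{15 - 9} \left(7 + 2 \cdot 9^{2}\right) = - 17 \cdot 2 \left(-9\right) \frac{1}{6} \left(7 + 2 \cdot 81\right) = - 17 \cdot 2 \left(-9\right) \frac{1}{6} \left(7 + 162\right) = \left(-17\right) \left(-3\right) 169 = 51 \cdot 169 = 8619$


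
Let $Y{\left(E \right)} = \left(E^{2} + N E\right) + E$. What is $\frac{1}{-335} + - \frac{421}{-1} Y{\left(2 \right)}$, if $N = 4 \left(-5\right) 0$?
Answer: $\frac{846209}{335} \approx 2526.0$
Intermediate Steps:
$N = 0$ ($N = \left(-20\right) 0 = 0$)
$Y{\left(E \right)} = E + E^{2}$ ($Y{\left(E \right)} = \left(E^{2} + 0 E\right) + E = \left(E^{2} + 0\right) + E = E^{2} + E = E + E^{2}$)
$\frac{1}{-335} + - \frac{421}{-1} Y{\left(2 \right)} = \frac{1}{-335} + - \frac{421}{-1} \cdot 2 \left(1 + 2\right) = - \frac{1}{335} + \left(-421\right) \left(-1\right) 2 \cdot 3 = - \frac{1}{335} + 421 \cdot 6 = - \frac{1}{335} + 2526 = \frac{846209}{335}$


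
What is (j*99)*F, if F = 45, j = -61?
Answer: -271755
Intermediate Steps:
(j*99)*F = -61*99*45 = -6039*45 = -271755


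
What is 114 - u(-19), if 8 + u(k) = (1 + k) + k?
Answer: 159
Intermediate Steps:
u(k) = -7 + 2*k (u(k) = -8 + ((1 + k) + k) = -8 + (1 + 2*k) = -7 + 2*k)
114 - u(-19) = 114 - (-7 + 2*(-19)) = 114 - (-7 - 38) = 114 - 1*(-45) = 114 + 45 = 159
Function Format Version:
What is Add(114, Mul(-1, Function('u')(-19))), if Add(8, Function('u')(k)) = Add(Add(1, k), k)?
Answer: 159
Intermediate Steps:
Function('u')(k) = Add(-7, Mul(2, k)) (Function('u')(k) = Add(-8, Add(Add(1, k), k)) = Add(-8, Add(1, Mul(2, k))) = Add(-7, Mul(2, k)))
Add(114, Mul(-1, Function('u')(-19))) = Add(114, Mul(-1, Add(-7, Mul(2, -19)))) = Add(114, Mul(-1, Add(-7, -38))) = Add(114, Mul(-1, -45)) = Add(114, 45) = 159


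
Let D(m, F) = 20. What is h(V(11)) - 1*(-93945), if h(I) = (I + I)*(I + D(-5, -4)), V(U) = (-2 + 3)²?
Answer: 93987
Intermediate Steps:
V(U) = 1 (V(U) = 1² = 1)
h(I) = 2*I*(20 + I) (h(I) = (I + I)*(I + 20) = (2*I)*(20 + I) = 2*I*(20 + I))
h(V(11)) - 1*(-93945) = 2*1*(20 + 1) - 1*(-93945) = 2*1*21 + 93945 = 42 + 93945 = 93987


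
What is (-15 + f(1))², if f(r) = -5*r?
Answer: 400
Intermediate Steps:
(-15 + f(1))² = (-15 - 5*1)² = (-15 - 5)² = (-20)² = 400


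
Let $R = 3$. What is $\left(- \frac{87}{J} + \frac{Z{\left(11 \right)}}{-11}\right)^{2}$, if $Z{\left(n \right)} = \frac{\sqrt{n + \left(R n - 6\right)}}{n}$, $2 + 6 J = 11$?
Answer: $\frac{\left(7018 + \sqrt{38}\right)^{2}}{14641} \approx 3369.9$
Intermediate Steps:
$J = \frac{3}{2}$ ($J = - \frac{1}{3} + \frac{1}{6} \cdot 11 = - \frac{1}{3} + \frac{11}{6} = \frac{3}{2} \approx 1.5$)
$Z{\left(n \right)} = \frac{\sqrt{-6 + 4 n}}{n}$ ($Z{\left(n \right)} = \frac{\sqrt{n + \left(3 n - 6\right)}}{n} = \frac{\sqrt{n + \left(-6 + 3 n\right)}}{n} = \frac{\sqrt{-6 + 4 n}}{n}$)
$\left(- \frac{87}{J} + \frac{Z{\left(11 \right)}}{-11}\right)^{2} = \left(- \frac{87}{\frac{3}{2}} + \frac{\frac{1}{11} \sqrt{-6 + 4 \cdot 11}}{-11}\right)^{2} = \left(\left(-87\right) \frac{2}{3} + \frac{\sqrt{-6 + 44}}{11} \left(- \frac{1}{11}\right)\right)^{2} = \left(-58 + \frac{\sqrt{38}}{11} \left(- \frac{1}{11}\right)\right)^{2} = \left(-58 - \frac{\sqrt{38}}{121}\right)^{2}$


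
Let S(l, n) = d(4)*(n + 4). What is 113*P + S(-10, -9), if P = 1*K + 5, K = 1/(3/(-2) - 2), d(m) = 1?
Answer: 3694/7 ≈ 527.71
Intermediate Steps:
K = -2/7 (K = 1/(3*(-½) - 2) = 1/(-3/2 - 2) = 1/(-7/2) = -2/7 ≈ -0.28571)
P = 33/7 (P = 1*(-2/7) + 5 = -2/7 + 5 = 33/7 ≈ 4.7143)
S(l, n) = 4 + n (S(l, n) = 1*(n + 4) = 1*(4 + n) = 4 + n)
113*P + S(-10, -9) = 113*(33/7) + (4 - 9) = 3729/7 - 5 = 3694/7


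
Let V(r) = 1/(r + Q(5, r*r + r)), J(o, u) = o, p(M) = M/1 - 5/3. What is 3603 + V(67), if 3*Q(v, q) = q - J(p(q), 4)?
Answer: 2190633/608 ≈ 3603.0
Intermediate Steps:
p(M) = -5/3 + M (p(M) = M*1 - 5*⅓ = M - 5/3 = -5/3 + M)
Q(v, q) = 5/9 (Q(v, q) = (q - (-5/3 + q))/3 = (q + (5/3 - q))/3 = (⅓)*(5/3) = 5/9)
V(r) = 1/(5/9 + r) (V(r) = 1/(r + 5/9) = 1/(5/9 + r))
3603 + V(67) = 3603 + 9/(5 + 9*67) = 3603 + 9/(5 + 603) = 3603 + 9/608 = 2190633/608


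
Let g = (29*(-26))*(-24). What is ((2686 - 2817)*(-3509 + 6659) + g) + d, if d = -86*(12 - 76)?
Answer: -389050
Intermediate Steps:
d = 5504 (d = -86*(-64) = 5504)
g = 18096 (g = -754*(-24) = 18096)
((2686 - 2817)*(-3509 + 6659) + g) + d = ((2686 - 2817)*(-3509 + 6659) + 18096) + 5504 = (-131*3150 + 18096) + 5504 = (-412650 + 18096) + 5504 = -394554 + 5504 = -389050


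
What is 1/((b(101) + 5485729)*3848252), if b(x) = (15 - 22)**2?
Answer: 1/21110656160056 ≈ 4.7369e-14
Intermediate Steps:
b(x) = 49 (b(x) = (-7)**2 = 49)
1/((b(101) + 5485729)*3848252) = 1/((49 + 5485729)*3848252) = (1/3848252)/5485778 = (1/5485778)*(1/3848252) = 1/21110656160056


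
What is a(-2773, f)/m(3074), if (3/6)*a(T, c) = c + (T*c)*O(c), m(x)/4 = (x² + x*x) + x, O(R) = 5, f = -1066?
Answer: 284212/727001 ≈ 0.39094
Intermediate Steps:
m(x) = 4*x + 8*x² (m(x) = 4*((x² + x*x) + x) = 4*((x² + x²) + x) = 4*(2*x² + x) = 4*(x + 2*x²) = 4*x + 8*x²)
a(T, c) = 2*c + 10*T*c (a(T, c) = 2*(c + (T*c)*5) = 2*(c + 5*T*c) = 2*c + 10*T*c)
a(-2773, f)/m(3074) = (2*(-1066)*(1 + 5*(-2773)))/((4*3074*(1 + 2*3074))) = (2*(-1066)*(1 - 13865))/((4*3074*(1 + 6148))) = (2*(-1066)*(-13864))/((4*3074*6149)) = 29558048/75608104 = 29558048*(1/75608104) = 284212/727001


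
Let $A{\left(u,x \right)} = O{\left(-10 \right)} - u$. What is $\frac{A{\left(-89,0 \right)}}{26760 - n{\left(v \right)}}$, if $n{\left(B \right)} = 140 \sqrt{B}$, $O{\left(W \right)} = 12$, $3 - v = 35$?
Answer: $\frac{67569}{17918120} + \frac{707 i \sqrt{2}}{8959060} \approx 0.003771 + 0.0001116 i$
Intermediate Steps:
$v = -32$ ($v = 3 - 35 = -32$)
$A{\left(u,x \right)} = 12 - u$
$\frac{A{\left(-89,0 \right)}}{26760 - n{\left(v \right)}} = \frac{12 - -89}{26760 - 140 \sqrt{-32}} = \frac{12 + 89}{26760 - 140 \cdot 4 i \sqrt{2}} = \frac{101}{26760 - 560 i \sqrt{2}}$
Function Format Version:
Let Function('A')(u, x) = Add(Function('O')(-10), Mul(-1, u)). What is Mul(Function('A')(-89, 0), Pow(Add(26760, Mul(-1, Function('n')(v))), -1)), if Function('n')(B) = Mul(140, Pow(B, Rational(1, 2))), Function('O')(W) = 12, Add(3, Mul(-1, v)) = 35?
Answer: Add(Rational(67569, 17918120), Mul(Rational(707, 8959060), I, Pow(2, Rational(1, 2)))) ≈ Add(0.0037710, Mul(0.00011160, I))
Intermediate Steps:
v = -32 (v = Add(3, Mul(-1, 35)) = Add(3, -35) = -32)
Function('A')(u, x) = Add(12, Mul(-1, u))
Mul(Function('A')(-89, 0), Pow(Add(26760, Mul(-1, Function('n')(v))), -1)) = Mul(Add(12, Mul(-1, -89)), Pow(Add(26760, Mul(-1, Mul(140, Pow(-32, Rational(1, 2))))), -1)) = Mul(Add(12, 89), Pow(Add(26760, Mul(-1, Mul(140, Mul(4, I, Pow(2, Rational(1, 2)))))), -1)) = Mul(101, Pow(Add(26760, Mul(-1, Mul(560, I, Pow(2, Rational(1, 2))))), -1)) = Mul(101, Pow(Add(26760, Mul(-560, I, Pow(2, Rational(1, 2)))), -1))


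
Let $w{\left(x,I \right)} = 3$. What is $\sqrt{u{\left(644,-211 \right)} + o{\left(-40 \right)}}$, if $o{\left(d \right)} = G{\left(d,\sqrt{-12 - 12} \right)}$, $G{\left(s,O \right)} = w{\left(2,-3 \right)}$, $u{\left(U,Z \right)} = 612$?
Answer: $\sqrt{615} \approx 24.799$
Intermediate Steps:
$G{\left(s,O \right)} = 3$
$o{\left(d \right)} = 3$
$\sqrt{u{\left(644,-211 \right)} + o{\left(-40 \right)}} = \sqrt{612 + 3} = \sqrt{615}$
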